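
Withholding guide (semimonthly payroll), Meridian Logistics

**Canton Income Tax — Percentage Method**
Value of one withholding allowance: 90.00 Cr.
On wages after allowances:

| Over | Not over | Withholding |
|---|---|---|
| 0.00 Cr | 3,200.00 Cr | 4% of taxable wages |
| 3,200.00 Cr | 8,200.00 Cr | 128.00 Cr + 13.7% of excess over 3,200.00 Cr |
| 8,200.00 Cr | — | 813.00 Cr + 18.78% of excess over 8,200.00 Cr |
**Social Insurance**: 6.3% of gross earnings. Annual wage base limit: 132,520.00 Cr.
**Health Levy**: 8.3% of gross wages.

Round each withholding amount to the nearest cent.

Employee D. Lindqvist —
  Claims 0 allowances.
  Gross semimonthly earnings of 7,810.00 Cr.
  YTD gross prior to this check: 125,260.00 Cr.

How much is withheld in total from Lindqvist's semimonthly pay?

1,865.18 Cr

Canton Income Tax: taxable = 7,810.00 Cr
  128.00 Cr + 13.7% × (7,810.00 Cr − 3,200.00 Cr) = 128.00 Cr + 13.7% × 4,610.00 Cr = 759.57 Cr
Social Insurance: cap 132,520.00 Cr − YTD 125,260.00 Cr = 7,260.00 Cr subject; 6.3% × 7,260.00 Cr = 457.38 Cr
Health Levy: 8.3% × 7,810.00 Cr = 648.23 Cr
Total: 759.57 Cr + 457.38 Cr + 648.23 Cr = 1,865.18 Cr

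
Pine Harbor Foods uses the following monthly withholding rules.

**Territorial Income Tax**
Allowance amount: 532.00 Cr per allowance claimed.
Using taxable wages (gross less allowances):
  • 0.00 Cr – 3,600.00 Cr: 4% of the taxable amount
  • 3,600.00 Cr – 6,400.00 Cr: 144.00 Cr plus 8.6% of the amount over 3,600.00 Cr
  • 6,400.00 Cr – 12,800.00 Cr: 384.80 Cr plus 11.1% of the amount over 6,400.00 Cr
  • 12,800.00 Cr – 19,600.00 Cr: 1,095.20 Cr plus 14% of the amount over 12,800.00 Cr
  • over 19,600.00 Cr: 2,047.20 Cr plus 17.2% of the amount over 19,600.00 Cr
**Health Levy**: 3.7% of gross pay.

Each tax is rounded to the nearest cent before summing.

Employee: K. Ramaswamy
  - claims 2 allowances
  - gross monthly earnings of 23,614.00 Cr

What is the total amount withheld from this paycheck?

Territorial Income Tax: taxable = 23,614.00 Cr − 2×532.00 Cr = 22,550.00 Cr
  2,047.20 Cr + 17.2% × (22,550.00 Cr − 19,600.00 Cr) = 2,047.20 Cr + 17.2% × 2,950.00 Cr = 2,554.60 Cr
Health Levy: 3.7% × 23,614.00 Cr = 873.72 Cr
Total: 2,554.60 Cr + 873.72 Cr = 3,428.32 Cr

3,428.32 Cr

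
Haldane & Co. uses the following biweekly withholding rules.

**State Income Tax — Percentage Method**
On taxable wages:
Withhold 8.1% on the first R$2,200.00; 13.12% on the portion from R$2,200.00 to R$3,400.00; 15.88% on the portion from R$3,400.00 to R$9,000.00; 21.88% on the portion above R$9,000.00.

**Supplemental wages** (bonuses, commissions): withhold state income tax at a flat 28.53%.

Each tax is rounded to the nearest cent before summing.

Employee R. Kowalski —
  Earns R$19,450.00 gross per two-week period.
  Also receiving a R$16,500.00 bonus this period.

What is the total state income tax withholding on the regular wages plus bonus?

R$8,218.83

State Income Tax: taxable = R$19,450.00
  R$1,224.92 + 21.88% × (R$19,450.00 − R$9,000.00) = R$1,224.92 + 21.88% × R$10,450.00 = R$3,511.38
Supplemental (28.53% flat on bonus): 28.53% × R$16,500.00 = R$4,707.45
Total state income tax: R$3,511.38 + R$4,707.45 = R$8,218.83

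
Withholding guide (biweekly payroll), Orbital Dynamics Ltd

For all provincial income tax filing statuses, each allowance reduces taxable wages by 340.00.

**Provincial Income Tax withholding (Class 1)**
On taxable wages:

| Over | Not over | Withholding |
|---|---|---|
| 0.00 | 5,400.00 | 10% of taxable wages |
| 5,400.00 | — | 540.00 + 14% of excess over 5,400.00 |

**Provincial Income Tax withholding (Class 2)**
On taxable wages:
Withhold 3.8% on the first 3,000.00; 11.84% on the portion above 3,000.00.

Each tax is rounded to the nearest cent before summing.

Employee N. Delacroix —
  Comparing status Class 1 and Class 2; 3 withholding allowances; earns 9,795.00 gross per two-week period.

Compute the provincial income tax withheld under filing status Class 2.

Provincial Income Tax (Class 2): taxable = 9,795.00 − 3×340.00 = 8,775.00
  114.00 + 11.84% × (8,775.00 − 3,000.00) = 114.00 + 11.84% × 5,775.00 = 797.76

797.76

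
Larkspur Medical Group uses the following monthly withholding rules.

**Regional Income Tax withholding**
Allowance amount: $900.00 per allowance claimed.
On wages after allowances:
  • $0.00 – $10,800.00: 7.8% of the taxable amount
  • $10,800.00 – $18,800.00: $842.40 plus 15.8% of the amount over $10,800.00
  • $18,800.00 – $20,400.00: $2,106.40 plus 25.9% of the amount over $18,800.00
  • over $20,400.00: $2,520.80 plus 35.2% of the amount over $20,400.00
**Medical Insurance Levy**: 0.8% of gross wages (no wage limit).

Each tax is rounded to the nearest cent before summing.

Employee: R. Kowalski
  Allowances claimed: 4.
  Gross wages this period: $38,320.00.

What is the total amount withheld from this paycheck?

Regional Income Tax: taxable = $38,320.00 − 4×$900.00 = $34,720.00
  $2,520.80 + 35.2% × ($34,720.00 − $20,400.00) = $2,520.80 + 35.2% × $14,320.00 = $7,561.44
Medical Insurance Levy: 0.8% × $38,320.00 = $306.56
Total: $7,561.44 + $306.56 = $7,868.00

$7,868.00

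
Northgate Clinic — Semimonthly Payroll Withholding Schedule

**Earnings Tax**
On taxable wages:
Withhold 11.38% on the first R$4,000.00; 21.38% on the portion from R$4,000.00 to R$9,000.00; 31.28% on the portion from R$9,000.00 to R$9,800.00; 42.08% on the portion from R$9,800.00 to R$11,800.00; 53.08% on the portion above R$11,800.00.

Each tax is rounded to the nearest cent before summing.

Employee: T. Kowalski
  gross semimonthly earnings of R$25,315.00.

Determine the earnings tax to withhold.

R$9,789.80

Earnings Tax: taxable = R$25,315.00
  R$2,616.04 + 53.08% × (R$25,315.00 − R$11,800.00) = R$2,616.04 + 53.08% × R$13,515.00 = R$9,789.80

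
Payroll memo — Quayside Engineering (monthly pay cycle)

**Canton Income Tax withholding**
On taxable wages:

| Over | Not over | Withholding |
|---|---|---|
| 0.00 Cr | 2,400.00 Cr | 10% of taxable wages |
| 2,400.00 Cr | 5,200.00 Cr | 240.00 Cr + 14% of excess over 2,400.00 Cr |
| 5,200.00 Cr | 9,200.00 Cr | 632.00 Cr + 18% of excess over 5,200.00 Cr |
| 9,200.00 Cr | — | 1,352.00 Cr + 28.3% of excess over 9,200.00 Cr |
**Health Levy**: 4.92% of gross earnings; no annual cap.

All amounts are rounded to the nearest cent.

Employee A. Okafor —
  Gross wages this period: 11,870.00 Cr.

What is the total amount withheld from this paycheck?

2,691.61 Cr

Canton Income Tax: taxable = 11,870.00 Cr
  1,352.00 Cr + 28.3% × (11,870.00 Cr − 9,200.00 Cr) = 1,352.00 Cr + 28.3% × 2,670.00 Cr = 2,107.61 Cr
Health Levy: 4.92% × 11,870.00 Cr = 584.00 Cr
Total: 2,107.61 Cr + 584.00 Cr = 2,691.61 Cr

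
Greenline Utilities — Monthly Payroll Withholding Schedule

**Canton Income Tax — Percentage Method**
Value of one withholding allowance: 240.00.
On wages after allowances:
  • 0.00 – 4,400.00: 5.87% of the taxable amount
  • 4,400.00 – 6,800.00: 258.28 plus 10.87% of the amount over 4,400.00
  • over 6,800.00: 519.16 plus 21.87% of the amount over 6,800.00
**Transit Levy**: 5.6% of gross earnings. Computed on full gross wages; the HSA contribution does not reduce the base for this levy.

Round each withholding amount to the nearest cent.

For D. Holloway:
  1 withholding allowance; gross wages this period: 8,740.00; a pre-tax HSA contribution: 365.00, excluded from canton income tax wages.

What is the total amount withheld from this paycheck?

Canton Income Tax: taxable = 8,740.00 − 365.00 − 1×240.00 = 8,135.00
  519.16 + 21.87% × (8,135.00 − 6,800.00) = 519.16 + 21.87% × 1,335.00 = 811.12
Transit Levy: 5.6% × 8,740.00 = 489.44
Total: 811.12 + 489.44 = 1,300.56

1,300.56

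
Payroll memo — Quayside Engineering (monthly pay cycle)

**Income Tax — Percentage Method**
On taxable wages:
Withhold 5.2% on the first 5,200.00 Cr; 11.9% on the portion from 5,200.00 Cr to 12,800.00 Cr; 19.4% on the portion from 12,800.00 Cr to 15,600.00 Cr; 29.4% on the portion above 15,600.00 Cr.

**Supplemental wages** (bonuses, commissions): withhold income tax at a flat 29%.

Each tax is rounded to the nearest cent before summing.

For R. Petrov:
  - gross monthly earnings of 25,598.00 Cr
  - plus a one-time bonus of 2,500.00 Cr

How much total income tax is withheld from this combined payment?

Income Tax: taxable = 25,598.00 Cr
  1,718.00 Cr + 29.4% × (25,598.00 Cr − 15,600.00 Cr) = 1,718.00 Cr + 29.4% × 9,998.00 Cr = 4,657.41 Cr
Supplemental (29% flat on bonus): 29% × 2,500.00 Cr = 725.00 Cr
Total income tax: 4,657.41 Cr + 725.00 Cr = 5,382.41 Cr

5,382.41 Cr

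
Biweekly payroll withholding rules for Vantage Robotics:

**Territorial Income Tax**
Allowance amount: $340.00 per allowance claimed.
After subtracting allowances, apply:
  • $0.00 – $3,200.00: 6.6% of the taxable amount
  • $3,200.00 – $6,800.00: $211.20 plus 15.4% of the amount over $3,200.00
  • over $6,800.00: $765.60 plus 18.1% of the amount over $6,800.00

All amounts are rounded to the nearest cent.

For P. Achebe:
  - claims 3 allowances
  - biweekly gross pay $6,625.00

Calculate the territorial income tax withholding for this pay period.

$581.57

Territorial Income Tax: taxable = $6,625.00 − 3×$340.00 = $5,605.00
  $211.20 + 15.4% × ($5,605.00 − $3,200.00) = $211.20 + 15.4% × $2,405.00 = $581.57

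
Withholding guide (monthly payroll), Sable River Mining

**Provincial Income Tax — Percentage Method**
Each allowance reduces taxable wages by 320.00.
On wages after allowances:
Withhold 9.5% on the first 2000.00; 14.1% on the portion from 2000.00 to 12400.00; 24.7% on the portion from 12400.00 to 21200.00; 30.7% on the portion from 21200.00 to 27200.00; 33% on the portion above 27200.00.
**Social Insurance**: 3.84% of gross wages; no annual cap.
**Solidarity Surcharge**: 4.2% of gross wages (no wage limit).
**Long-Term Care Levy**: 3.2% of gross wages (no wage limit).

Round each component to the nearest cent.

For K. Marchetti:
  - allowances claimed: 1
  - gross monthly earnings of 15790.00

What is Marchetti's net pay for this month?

Provincial Income Tax: taxable = 15790.00 − 1×320.00 = 15470.00
  1656.40 + 24.7% × (15470.00 − 12400.00) = 1656.40 + 24.7% × 3070.00 = 2414.69
Social Insurance: 3.84% × 15790.00 = 606.34
Solidarity Surcharge: 4.2% × 15790.00 = 663.18
Long-Term Care Levy: 3.2% × 15790.00 = 505.28
Total withheld: 2414.69 + 606.34 + 663.18 + 505.28 = 4189.49
Net pay: 15790.00 − 4189.49 = 11600.51

11600.51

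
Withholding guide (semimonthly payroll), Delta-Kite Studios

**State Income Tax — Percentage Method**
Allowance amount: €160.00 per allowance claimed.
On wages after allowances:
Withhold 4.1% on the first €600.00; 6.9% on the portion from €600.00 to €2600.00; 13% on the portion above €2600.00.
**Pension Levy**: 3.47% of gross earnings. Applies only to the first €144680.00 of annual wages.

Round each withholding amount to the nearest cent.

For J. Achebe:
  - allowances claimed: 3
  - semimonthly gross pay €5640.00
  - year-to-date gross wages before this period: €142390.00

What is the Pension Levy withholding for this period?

€79.46

Pension Levy: cap €144680.00 − YTD €142390.00 = €2290.00 subject; 3.47% × €2290.00 = €79.46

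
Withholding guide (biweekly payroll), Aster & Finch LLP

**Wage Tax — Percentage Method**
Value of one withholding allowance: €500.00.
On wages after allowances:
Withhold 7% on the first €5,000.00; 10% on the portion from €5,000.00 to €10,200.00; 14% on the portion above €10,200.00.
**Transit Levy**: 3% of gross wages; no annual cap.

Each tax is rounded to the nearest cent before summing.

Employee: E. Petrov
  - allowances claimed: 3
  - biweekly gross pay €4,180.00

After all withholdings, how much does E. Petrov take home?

€3,867.00

Wage Tax: taxable = €4,180.00 − 3×€500.00 = €2,680.00
  7% × €2,680.00 = €187.60
Transit Levy: 3% × €4,180.00 = €125.40
Total withheld: €187.60 + €125.40 = €313.00
Net pay: €4,180.00 − €313.00 = €3,867.00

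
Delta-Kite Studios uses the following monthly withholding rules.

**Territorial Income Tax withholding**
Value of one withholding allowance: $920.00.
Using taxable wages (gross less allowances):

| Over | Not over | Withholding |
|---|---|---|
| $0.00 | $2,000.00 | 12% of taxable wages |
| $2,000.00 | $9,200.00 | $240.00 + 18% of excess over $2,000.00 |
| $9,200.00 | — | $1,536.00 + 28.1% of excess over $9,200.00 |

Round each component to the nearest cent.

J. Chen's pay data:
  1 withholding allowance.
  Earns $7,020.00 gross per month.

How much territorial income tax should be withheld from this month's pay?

$978.00

Territorial Income Tax: taxable = $7,020.00 − 1×$920.00 = $6,100.00
  $240.00 + 18% × ($6,100.00 − $2,000.00) = $240.00 + 18% × $4,100.00 = $978.00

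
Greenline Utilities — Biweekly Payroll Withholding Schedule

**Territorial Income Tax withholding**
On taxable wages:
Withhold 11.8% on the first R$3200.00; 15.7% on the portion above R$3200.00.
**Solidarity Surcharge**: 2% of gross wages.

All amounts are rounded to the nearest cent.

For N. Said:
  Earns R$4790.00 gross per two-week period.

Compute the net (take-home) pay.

Territorial Income Tax: taxable = R$4790.00
  R$377.60 + 15.7% × (R$4790.00 − R$3200.00) = R$377.60 + 15.7% × R$1590.00 = R$627.23
Solidarity Surcharge: 2% × R$4790.00 = R$95.80
Total withheld: R$627.23 + R$95.80 = R$723.03
Net pay: R$4790.00 − R$723.03 = R$4066.97

R$4066.97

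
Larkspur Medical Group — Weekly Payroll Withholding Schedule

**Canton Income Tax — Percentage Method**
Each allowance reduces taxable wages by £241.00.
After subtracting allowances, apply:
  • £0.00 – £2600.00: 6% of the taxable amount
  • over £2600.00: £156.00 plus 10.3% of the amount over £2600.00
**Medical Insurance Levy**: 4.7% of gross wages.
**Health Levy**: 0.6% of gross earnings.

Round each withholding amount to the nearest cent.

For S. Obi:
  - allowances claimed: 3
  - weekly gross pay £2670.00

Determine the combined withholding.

£258.33

Canton Income Tax: taxable = £2670.00 − 3×£241.00 = £1947.00
  6% × £1947.00 = £116.82
Medical Insurance Levy: 4.7% × £2670.00 = £125.49
Health Levy: 0.6% × £2670.00 = £16.02
Total: £116.82 + £125.49 + £16.02 = £258.33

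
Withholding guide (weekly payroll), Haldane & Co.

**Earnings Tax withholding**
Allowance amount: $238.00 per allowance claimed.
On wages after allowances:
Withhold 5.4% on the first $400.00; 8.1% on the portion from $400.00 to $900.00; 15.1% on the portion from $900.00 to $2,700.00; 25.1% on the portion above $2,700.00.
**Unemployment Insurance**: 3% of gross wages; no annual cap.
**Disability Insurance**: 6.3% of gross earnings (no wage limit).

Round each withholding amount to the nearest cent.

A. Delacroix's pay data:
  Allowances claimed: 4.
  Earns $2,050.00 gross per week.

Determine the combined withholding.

$282.65

Earnings Tax: taxable = $2,050.00 − 4×$238.00 = $1,098.00
  $62.10 + 15.1% × ($1,098.00 − $900.00) = $62.10 + 15.1% × $198.00 = $92.00
Unemployment Insurance: 3% × $2,050.00 = $61.50
Disability Insurance: 6.3% × $2,050.00 = $129.15
Total: $92.00 + $61.50 + $129.15 = $282.65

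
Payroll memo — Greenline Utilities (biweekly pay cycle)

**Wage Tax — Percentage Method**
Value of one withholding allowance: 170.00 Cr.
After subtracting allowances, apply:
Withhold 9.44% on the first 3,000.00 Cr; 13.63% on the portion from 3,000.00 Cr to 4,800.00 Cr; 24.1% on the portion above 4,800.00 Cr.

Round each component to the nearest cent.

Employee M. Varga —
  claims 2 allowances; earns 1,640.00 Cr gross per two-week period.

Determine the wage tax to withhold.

122.72 Cr

Wage Tax: taxable = 1,640.00 Cr − 2×170.00 Cr = 1,300.00 Cr
  9.44% × 1,300.00 Cr = 122.72 Cr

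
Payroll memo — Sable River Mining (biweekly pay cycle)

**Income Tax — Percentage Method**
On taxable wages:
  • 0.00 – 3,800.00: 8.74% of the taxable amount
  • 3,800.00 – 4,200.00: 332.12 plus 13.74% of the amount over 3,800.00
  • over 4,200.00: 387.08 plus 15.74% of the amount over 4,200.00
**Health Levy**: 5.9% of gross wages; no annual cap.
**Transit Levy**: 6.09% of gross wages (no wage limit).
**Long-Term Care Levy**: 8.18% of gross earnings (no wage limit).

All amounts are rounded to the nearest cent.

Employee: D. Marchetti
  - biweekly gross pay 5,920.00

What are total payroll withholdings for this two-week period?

1,851.88

Income Tax: taxable = 5,920.00
  387.08 + 15.74% × (5,920.00 − 4,200.00) = 387.08 + 15.74% × 1,720.00 = 657.81
Health Levy: 5.9% × 5,920.00 = 349.28
Transit Levy: 6.09% × 5,920.00 = 360.53
Long-Term Care Levy: 8.18% × 5,920.00 = 484.26
Total: 657.81 + 349.28 + 360.53 + 484.26 = 1,851.88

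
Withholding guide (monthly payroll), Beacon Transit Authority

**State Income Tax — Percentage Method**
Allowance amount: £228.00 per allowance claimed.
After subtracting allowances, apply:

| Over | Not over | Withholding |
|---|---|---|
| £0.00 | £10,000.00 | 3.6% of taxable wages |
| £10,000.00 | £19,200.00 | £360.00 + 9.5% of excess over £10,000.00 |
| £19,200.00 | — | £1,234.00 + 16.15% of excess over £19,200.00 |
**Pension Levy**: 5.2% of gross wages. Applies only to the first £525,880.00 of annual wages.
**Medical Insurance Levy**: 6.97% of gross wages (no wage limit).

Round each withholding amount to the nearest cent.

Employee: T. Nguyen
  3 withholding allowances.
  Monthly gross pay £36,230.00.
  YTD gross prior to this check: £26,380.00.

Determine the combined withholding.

£8,283.07

State Income Tax: taxable = £36,230.00 − 3×£228.00 = £35,546.00
  £1,234.00 + 16.15% × (£35,546.00 − £19,200.00) = £1,234.00 + 16.15% × £16,346.00 = £3,873.88
Pension Levy: 5.2% × £36,230.00 = £1,883.96
Medical Insurance Levy: 6.97% × £36,230.00 = £2,525.23
Total: £3,873.88 + £1,883.96 + £2,525.23 = £8,283.07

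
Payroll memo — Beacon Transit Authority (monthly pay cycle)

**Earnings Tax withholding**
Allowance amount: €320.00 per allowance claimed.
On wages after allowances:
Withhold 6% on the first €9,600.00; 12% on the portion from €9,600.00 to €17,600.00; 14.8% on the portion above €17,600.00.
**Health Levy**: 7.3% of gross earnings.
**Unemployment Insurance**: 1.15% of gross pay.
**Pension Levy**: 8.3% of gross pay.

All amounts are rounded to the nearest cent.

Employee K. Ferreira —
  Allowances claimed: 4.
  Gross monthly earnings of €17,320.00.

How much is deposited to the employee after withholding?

€13,070.10

Earnings Tax: taxable = €17,320.00 − 4×€320.00 = €16,040.00
  €576.00 + 12% × (€16,040.00 − €9,600.00) = €576.00 + 12% × €6,440.00 = €1,348.80
Health Levy: 7.3% × €17,320.00 = €1,264.36
Unemployment Insurance: 1.15% × €17,320.00 = €199.18
Pension Levy: 8.3% × €17,320.00 = €1,437.56
Total withheld: €1,348.80 + €1,264.36 + €199.18 + €1,437.56 = €4,249.90
Net pay: €17,320.00 − €4,249.90 = €13,070.10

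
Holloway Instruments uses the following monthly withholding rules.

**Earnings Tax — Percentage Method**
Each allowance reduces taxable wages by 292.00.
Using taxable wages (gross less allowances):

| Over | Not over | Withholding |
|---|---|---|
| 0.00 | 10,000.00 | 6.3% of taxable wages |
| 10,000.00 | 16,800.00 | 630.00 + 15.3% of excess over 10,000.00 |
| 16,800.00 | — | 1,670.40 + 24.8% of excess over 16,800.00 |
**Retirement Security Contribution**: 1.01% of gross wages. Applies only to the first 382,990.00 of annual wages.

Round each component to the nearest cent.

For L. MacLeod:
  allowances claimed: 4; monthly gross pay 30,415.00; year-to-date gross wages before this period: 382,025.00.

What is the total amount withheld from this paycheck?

4,767.01

Earnings Tax: taxable = 30,415.00 − 4×292.00 = 29,247.00
  1,670.40 + 24.8% × (29,247.00 − 16,800.00) = 1,670.40 + 24.8% × 12,447.00 = 4,757.26
Retirement Security Contribution: cap 382,990.00 − YTD 382,025.00 = 965.00 subject; 1.01% × 965.00 = 9.75
Total: 4,757.26 + 9.75 = 4,767.01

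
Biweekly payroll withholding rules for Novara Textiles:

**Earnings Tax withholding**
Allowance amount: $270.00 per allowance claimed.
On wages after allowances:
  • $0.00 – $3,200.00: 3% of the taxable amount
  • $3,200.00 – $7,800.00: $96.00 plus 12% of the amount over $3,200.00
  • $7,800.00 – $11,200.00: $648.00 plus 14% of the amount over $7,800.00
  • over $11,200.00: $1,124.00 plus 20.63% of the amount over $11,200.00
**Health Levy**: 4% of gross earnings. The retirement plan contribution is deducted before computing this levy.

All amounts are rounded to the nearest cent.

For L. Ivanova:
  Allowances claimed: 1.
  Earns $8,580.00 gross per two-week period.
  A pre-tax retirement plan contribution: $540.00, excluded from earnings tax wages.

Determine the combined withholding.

Earnings Tax: taxable = $8,580.00 − $540.00 − 1×$270.00 = $7,770.00
  $96.00 + 12% × ($7,770.00 − $3,200.00) = $96.00 + 12% × $4,570.00 = $644.40
Health Levy: 4% × $8,040.00 = $321.60
Total: $644.40 + $321.60 = $966.00

$966.00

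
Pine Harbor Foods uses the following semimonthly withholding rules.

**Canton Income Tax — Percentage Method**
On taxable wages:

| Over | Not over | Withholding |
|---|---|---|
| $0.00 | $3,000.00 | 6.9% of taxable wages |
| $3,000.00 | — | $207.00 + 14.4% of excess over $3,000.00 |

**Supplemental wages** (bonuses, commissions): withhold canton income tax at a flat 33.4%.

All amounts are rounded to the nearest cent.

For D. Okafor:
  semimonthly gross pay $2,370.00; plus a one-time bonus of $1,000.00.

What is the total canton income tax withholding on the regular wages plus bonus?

$497.53

Canton Income Tax: taxable = $2,370.00
  6.9% × $2,370.00 = $163.53
Supplemental (33.4% flat on bonus): 33.4% × $1,000.00 = $334.00
Total canton income tax: $163.53 + $334.00 = $497.53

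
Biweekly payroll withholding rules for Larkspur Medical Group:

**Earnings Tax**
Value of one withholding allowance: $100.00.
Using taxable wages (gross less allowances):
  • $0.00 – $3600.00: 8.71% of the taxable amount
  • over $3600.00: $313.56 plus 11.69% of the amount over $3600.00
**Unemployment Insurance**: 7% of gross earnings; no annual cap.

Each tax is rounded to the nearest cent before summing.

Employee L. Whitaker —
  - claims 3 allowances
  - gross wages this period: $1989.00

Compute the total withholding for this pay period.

$286.34

Earnings Tax: taxable = $1989.00 − 3×$100.00 = $1689.00
  8.71% × $1689.00 = $147.11
Unemployment Insurance: 7% × $1989.00 = $139.23
Total: $147.11 + $139.23 = $286.34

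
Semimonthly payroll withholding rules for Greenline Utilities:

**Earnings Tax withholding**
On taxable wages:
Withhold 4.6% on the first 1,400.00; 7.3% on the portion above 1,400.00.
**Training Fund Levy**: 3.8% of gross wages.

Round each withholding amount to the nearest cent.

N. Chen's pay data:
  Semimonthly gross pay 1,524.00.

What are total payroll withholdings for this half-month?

131.36

Earnings Tax: taxable = 1,524.00
  64.40 + 7.3% × (1,524.00 − 1,400.00) = 64.40 + 7.3% × 124.00 = 73.45
Training Fund Levy: 3.8% × 1,524.00 = 57.91
Total: 73.45 + 57.91 = 131.36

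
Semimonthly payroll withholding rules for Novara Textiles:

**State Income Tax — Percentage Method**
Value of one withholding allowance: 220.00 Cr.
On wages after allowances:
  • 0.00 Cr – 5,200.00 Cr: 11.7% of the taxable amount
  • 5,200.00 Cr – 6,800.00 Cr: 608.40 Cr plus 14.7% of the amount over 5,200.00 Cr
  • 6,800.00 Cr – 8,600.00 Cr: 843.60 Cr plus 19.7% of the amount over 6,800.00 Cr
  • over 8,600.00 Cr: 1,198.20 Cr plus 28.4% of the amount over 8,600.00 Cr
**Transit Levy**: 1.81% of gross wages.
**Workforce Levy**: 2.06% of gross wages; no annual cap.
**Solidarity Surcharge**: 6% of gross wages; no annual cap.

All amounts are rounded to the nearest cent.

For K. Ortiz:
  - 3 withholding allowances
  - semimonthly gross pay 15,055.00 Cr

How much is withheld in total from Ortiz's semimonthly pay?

4,329.91 Cr

State Income Tax: taxable = 15,055.00 Cr − 3×220.00 Cr = 14,395.00 Cr
  1,198.20 Cr + 28.4% × (14,395.00 Cr − 8,600.00 Cr) = 1,198.20 Cr + 28.4% × 5,795.00 Cr = 2,843.98 Cr
Transit Levy: 1.81% × 15,055.00 Cr = 272.50 Cr
Workforce Levy: 2.06% × 15,055.00 Cr = 310.13 Cr
Solidarity Surcharge: 6% × 15,055.00 Cr = 903.30 Cr
Total: 2,843.98 Cr + 272.50 Cr + 310.13 Cr + 903.30 Cr = 4,329.91 Cr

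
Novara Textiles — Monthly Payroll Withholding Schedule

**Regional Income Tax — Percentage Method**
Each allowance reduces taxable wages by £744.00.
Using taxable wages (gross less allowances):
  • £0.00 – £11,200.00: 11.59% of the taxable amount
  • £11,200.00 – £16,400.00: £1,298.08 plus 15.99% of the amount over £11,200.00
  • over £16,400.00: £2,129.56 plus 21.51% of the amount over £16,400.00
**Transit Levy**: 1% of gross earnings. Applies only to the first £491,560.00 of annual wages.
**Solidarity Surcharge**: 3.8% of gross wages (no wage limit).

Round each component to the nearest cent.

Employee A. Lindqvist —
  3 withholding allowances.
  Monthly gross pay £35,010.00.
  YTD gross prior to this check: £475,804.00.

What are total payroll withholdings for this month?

£7,140.41

Regional Income Tax: taxable = £35,010.00 − 3×£744.00 = £32,778.00
  £2,129.56 + 21.51% × (£32,778.00 − £16,400.00) = £2,129.56 + 21.51% × £16,378.00 = £5,652.47
Transit Levy: cap £491,560.00 − YTD £475,804.00 = £15,756.00 subject; 1% × £15,756.00 = £157.56
Solidarity Surcharge: 3.8% × £35,010.00 = £1,330.38
Total: £5,652.47 + £157.56 + £1,330.38 = £7,140.41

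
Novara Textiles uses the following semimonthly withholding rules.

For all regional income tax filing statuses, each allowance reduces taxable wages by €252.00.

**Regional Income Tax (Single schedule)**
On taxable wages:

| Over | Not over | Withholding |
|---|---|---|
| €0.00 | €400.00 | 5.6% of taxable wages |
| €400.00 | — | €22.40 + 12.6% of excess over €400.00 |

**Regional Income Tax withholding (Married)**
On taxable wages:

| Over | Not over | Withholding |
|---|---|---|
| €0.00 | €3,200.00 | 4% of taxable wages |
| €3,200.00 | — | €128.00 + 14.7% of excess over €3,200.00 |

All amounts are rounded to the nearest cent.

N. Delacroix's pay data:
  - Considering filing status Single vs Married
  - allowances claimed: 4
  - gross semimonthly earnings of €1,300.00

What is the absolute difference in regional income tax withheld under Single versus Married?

€4.67

Regional Income Tax (Single): taxable = €1,300.00 − 4×€252.00 = €292.00
  5.6% × €292.00 = €16.35
Regional Income Tax (Married): taxable = €1,300.00 − 4×€252.00 = €292.00
  4% × €292.00 = €11.68
Difference: |€16.35 − €11.68| = €4.67 (higher under Single)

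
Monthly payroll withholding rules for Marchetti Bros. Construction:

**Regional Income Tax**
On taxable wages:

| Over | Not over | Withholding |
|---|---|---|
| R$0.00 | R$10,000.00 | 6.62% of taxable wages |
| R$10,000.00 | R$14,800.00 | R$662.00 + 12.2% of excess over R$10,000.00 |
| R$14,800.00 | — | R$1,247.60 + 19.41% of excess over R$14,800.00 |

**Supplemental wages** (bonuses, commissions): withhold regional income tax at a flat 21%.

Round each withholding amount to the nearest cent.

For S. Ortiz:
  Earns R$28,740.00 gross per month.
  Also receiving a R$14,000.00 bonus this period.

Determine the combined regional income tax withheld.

Regional Income Tax: taxable = R$28,740.00
  R$1,247.60 + 19.41% × (R$28,740.00 − R$14,800.00) = R$1,247.60 + 19.41% × R$13,940.00 = R$3,953.35
Supplemental (21% flat on bonus): 21% × R$14,000.00 = R$2,940.00
Total regional income tax: R$3,953.35 + R$2,940.00 = R$6,893.35

R$6,893.35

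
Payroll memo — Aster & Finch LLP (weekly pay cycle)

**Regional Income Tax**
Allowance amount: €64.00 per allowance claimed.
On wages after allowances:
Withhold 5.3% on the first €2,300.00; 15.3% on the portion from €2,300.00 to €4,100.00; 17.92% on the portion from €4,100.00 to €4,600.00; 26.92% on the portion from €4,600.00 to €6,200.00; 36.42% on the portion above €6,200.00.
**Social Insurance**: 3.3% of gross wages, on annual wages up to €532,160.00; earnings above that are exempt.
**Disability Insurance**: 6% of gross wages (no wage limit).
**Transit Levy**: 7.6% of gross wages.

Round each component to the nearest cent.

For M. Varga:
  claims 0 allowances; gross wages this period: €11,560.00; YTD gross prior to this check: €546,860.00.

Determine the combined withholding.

€4,441.89

Regional Income Tax: taxable = €11,560.00
  €917.62 + 36.42% × (€11,560.00 − €6,200.00) = €917.62 + 36.42% × €5,360.00 = €2,869.73
Social Insurance: YTD €546,860.00 ≥ cap €532,160.00 → €0.00
Disability Insurance: 6% × €11,560.00 = €693.60
Transit Levy: 7.6% × €11,560.00 = €878.56
Total: €2,869.73 + €0.00 + €693.60 + €878.56 = €4,441.89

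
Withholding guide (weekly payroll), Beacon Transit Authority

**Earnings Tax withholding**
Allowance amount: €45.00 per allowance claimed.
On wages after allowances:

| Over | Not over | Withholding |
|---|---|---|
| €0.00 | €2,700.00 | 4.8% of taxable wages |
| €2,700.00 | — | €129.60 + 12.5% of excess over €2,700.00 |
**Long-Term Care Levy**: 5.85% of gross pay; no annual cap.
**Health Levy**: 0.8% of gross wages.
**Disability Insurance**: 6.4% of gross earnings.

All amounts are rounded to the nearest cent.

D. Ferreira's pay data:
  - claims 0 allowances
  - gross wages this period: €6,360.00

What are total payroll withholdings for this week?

€1,417.08

Earnings Tax: taxable = €6,360.00
  €129.60 + 12.5% × (€6,360.00 − €2,700.00) = €129.60 + 12.5% × €3,660.00 = €587.10
Long-Term Care Levy: 5.85% × €6,360.00 = €372.06
Health Levy: 0.8% × €6,360.00 = €50.88
Disability Insurance: 6.4% × €6,360.00 = €407.04
Total: €587.10 + €372.06 + €50.88 + €407.04 = €1,417.08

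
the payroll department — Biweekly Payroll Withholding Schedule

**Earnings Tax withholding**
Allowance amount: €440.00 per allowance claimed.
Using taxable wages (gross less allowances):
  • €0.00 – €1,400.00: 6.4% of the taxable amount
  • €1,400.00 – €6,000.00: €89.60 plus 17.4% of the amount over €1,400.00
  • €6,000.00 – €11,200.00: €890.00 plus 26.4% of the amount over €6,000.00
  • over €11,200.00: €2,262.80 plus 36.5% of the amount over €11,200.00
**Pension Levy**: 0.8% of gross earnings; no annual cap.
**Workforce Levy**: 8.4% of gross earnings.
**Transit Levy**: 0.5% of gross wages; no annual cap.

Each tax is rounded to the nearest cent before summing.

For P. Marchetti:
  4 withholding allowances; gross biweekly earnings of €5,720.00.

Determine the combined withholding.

Earnings Tax: taxable = €5,720.00 − 4×€440.00 = €3,960.00
  €89.60 + 17.4% × (€3,960.00 − €1,400.00) = €89.60 + 17.4% × €2,560.00 = €535.04
Pension Levy: 0.8% × €5,720.00 = €45.76
Workforce Levy: 8.4% × €5,720.00 = €480.48
Transit Levy: 0.5% × €5,720.00 = €28.60
Total: €535.04 + €45.76 + €480.48 + €28.60 = €1,089.88

€1,089.88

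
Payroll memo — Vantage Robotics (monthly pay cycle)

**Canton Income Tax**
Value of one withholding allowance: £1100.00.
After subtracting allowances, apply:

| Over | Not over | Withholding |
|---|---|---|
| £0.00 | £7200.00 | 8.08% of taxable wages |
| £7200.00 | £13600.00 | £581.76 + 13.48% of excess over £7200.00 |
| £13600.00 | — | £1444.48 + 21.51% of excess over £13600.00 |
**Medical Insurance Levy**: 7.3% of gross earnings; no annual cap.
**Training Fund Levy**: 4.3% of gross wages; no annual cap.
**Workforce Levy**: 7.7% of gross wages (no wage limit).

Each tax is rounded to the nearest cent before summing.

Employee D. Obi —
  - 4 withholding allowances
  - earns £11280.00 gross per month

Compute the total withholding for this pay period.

Canton Income Tax: taxable = £11280.00 − 4×£1100.00 = £6880.00
  8.08% × £6880.00 = £555.90
Medical Insurance Levy: 7.3% × £11280.00 = £823.44
Training Fund Levy: 4.3% × £11280.00 = £485.04
Workforce Levy: 7.7% × £11280.00 = £868.56
Total: £555.90 + £823.44 + £485.04 + £868.56 = £2732.94

£2732.94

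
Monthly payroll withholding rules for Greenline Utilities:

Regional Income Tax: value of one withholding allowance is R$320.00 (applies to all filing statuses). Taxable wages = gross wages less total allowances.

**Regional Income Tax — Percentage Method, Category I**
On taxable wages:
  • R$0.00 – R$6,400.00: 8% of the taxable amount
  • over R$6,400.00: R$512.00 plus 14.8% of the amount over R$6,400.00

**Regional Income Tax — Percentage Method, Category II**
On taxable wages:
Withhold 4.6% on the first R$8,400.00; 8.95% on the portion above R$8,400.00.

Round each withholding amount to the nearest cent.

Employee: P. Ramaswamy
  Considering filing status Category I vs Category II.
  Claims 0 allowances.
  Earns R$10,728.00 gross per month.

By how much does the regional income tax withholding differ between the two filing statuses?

Regional Income Tax (Category I): taxable = R$10,728.00
  R$512.00 + 14.8% × (R$10,728.00 − R$6,400.00) = R$512.00 + 14.8% × R$4,328.00 = R$1,152.54
Regional Income Tax (Category II): taxable = R$10,728.00
  R$386.40 + 8.95% × (R$10,728.00 − R$8,400.00) = R$386.40 + 8.95% × R$2,328.00 = R$594.76
Difference: |R$1,152.54 − R$594.76| = R$557.78 (higher under Category I)

R$557.78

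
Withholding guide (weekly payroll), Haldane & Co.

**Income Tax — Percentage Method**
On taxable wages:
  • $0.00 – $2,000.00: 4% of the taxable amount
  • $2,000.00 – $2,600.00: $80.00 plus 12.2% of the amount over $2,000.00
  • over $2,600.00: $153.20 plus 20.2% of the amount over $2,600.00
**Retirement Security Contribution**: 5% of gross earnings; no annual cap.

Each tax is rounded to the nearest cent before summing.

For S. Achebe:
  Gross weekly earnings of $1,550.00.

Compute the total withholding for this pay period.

Income Tax: taxable = $1,550.00
  4% × $1,550.00 = $62.00
Retirement Security Contribution: 5% × $1,550.00 = $77.50
Total: $62.00 + $77.50 = $139.50

$139.50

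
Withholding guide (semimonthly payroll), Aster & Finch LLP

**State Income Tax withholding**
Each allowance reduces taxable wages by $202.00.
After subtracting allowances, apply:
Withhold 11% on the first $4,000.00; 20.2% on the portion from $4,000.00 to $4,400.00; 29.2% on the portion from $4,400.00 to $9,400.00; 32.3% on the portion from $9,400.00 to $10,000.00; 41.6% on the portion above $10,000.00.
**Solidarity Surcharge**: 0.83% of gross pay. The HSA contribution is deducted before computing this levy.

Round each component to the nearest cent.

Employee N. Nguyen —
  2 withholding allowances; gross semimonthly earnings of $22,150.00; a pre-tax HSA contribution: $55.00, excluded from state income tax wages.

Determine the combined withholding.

$7,221.45

State Income Tax: taxable = $22,150.00 − $55.00 − 2×$202.00 = $21,691.00
  $2,174.60 + 41.6% × ($21,691.00 − $10,000.00) = $2,174.60 + 41.6% × $11,691.00 = $7,038.06
Solidarity Surcharge: 0.83% × $22,095.00 = $183.39
Total: $7,038.06 + $183.39 = $7,221.45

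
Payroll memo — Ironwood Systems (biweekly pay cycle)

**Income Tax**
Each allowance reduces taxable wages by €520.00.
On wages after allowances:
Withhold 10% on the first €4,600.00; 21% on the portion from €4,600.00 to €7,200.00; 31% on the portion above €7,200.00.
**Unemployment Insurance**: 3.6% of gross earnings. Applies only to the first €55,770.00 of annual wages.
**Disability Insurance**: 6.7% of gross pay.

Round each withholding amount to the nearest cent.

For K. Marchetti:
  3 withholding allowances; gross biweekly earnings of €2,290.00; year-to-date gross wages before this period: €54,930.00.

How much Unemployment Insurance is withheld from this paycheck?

€30.24

Unemployment Insurance: cap €55,770.00 − YTD €54,930.00 = €840.00 subject; 3.6% × €840.00 = €30.24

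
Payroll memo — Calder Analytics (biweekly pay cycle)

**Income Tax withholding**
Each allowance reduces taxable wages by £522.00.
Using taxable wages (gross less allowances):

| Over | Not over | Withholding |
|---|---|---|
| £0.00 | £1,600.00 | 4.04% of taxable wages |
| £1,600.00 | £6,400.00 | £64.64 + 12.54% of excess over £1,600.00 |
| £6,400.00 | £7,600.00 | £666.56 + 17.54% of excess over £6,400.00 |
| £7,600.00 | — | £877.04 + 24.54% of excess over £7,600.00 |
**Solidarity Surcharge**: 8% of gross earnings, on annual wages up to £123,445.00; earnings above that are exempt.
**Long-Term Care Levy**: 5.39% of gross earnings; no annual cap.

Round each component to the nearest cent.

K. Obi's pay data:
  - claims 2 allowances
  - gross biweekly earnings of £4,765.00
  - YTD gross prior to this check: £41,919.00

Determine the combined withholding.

£968.64

Income Tax: taxable = £4,765.00 − 2×£522.00 = £3,721.00
  £64.64 + 12.54% × (£3,721.00 − £1,600.00) = £64.64 + 12.54% × £2,121.00 = £330.61
Solidarity Surcharge: 8% × £4,765.00 = £381.20
Long-Term Care Levy: 5.39% × £4,765.00 = £256.83
Total: £330.61 + £381.20 + £256.83 = £968.64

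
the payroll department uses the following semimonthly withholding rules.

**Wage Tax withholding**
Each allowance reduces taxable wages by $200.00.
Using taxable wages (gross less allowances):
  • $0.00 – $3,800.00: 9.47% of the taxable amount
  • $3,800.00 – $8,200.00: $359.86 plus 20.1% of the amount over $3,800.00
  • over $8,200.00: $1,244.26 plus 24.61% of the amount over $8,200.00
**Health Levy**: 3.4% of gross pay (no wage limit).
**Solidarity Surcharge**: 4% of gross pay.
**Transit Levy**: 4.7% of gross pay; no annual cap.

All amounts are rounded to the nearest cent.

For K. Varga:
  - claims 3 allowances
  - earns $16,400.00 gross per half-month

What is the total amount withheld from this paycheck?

$5,099.02

Wage Tax: taxable = $16,400.00 − 3×$200.00 = $15,800.00
  $1,244.26 + 24.61% × ($15,800.00 − $8,200.00) = $1,244.26 + 24.61% × $7,600.00 = $3,114.62
Health Levy: 3.4% × $16,400.00 = $557.60
Solidarity Surcharge: 4% × $16,400.00 = $656.00
Transit Levy: 4.7% × $16,400.00 = $770.80
Total: $3,114.62 + $557.60 + $656.00 + $770.80 = $5,099.02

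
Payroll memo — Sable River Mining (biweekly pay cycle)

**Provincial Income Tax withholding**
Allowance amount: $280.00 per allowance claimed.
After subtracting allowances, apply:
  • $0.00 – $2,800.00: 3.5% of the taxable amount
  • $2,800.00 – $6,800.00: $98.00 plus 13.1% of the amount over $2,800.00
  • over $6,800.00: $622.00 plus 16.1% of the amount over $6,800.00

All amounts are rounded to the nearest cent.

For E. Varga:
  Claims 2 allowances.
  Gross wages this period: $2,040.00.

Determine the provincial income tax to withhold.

Provincial Income Tax: taxable = $2,040.00 − 2×$280.00 = $1,480.00
  3.5% × $1,480.00 = $51.80

$51.80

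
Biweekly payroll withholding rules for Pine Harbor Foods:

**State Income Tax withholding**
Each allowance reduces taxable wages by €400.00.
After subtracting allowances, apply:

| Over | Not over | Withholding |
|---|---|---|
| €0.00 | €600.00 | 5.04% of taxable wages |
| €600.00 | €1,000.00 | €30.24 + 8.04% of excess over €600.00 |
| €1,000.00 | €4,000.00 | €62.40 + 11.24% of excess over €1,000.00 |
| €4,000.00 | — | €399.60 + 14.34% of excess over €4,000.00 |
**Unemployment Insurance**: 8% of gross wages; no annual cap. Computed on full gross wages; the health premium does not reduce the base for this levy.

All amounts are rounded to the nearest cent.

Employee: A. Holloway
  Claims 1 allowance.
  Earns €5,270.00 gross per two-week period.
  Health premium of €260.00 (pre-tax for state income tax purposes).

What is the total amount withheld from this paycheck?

State Income Tax: taxable = €5,270.00 − €260.00 − 1×€400.00 = €4,610.00
  €399.60 + 14.34% × (€4,610.00 − €4,000.00) = €399.60 + 14.34% × €610.00 = €487.07
Unemployment Insurance: 8% × €5,270.00 = €421.60
Total: €487.07 + €421.60 = €908.67

€908.67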